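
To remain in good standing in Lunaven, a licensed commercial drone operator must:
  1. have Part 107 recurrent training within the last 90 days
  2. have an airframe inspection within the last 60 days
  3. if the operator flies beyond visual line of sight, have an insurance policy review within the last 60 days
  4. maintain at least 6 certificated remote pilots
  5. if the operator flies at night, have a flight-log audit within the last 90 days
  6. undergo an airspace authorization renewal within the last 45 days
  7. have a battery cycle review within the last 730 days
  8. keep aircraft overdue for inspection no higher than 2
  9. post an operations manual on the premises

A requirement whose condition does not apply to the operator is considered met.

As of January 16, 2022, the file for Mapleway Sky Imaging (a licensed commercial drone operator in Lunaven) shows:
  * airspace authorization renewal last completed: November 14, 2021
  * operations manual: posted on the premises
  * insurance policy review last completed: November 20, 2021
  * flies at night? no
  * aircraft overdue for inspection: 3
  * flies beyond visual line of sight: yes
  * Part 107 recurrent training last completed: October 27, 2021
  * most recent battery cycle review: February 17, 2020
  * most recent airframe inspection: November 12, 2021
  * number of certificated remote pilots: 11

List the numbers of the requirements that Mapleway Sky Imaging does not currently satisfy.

2, 6, 8

1. Part 107 recurrent training 81 days ago vs limit 90 → met
2. airframe inspection 65 days ago vs limit 60 → not met
3. condition 'flies beyond visual line of sight' holds; insurance policy review 57 days ago vs limit 60 → met
4. certificated remote pilots 11 ≥ 6 → met
5. condition 'flies at night' does not hold → requirement n/a → met
6. airspace authorization renewal 63 days ago vs limit 45 → not met
7. battery cycle review 699 days ago vs limit 730 → met
8. aircraft overdue for inspection 3 > 2 → not met
9. operations manual present → met
Not met: 2, 6, 8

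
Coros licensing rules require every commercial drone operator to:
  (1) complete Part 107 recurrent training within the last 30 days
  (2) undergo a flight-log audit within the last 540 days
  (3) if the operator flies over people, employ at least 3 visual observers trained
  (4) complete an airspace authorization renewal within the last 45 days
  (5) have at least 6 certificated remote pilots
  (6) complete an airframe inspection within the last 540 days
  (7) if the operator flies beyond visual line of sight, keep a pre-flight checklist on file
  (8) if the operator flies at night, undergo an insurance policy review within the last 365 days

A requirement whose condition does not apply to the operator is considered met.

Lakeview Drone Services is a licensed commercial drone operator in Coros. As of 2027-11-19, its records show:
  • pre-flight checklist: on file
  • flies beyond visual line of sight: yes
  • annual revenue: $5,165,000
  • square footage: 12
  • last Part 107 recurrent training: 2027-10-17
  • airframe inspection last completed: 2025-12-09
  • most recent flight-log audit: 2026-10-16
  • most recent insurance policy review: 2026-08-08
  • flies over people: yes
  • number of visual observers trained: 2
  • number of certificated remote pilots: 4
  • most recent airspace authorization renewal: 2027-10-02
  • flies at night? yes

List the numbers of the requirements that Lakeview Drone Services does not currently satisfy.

1, 3, 4, 5, 6, 8

1. Part 107 recurrent training 33 days ago vs limit 30 → not met
2. flight-log audit 399 days ago vs limit 540 → met
3. condition 'flies over people' holds; visual observers trained 2 < 3 → not met
4. airspace authorization renewal 48 days ago vs limit 45 → not met
5. certificated remote pilots 4 < 6 → not met
6. airframe inspection 710 days ago vs limit 540 → not met
7. condition 'flies beyond visual line of sight' holds; pre-flight checklist present → met
8. condition 'flies at night' holds; insurance policy review 468 days ago vs limit 365 → not met
Not met: 1, 3, 4, 5, 6, 8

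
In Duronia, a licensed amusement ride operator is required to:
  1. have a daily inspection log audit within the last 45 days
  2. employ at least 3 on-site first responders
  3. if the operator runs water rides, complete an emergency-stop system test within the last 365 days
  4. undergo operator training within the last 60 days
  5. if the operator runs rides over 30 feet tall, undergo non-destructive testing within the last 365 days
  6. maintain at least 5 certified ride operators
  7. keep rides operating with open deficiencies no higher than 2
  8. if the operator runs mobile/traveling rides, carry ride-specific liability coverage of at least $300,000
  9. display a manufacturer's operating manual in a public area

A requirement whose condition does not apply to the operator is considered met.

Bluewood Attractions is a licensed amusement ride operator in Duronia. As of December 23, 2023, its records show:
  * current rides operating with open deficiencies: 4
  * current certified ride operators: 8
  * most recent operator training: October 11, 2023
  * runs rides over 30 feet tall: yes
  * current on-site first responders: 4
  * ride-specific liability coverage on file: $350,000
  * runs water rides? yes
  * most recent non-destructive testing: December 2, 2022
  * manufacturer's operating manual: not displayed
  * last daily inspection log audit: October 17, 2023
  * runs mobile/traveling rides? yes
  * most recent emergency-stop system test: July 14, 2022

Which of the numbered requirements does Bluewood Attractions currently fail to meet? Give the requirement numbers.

1. daily inspection log audit 67 days ago vs limit 45 → not met
2. on-site first responders 4 ≥ 3 → met
3. condition 'runs water rides' holds; emergency-stop system test 527 days ago vs limit 365 → not met
4. operator training 73 days ago vs limit 60 → not met
5. condition 'runs rides over 30 feet tall' holds; non-destructive testing 386 days ago vs limit 365 → not met
6. certified ride operators 8 ≥ 5 → met
7. rides operating with open deficiencies 4 > 2 → not met
8. condition 'runs mobile/traveling rides' holds; ride-specific liability coverage $350,000 ≥ $300,000 → met
9. manufacturer's operating manual absent → not met
Not met: 1, 3, 4, 5, 7, 9

1, 3, 4, 5, 7, 9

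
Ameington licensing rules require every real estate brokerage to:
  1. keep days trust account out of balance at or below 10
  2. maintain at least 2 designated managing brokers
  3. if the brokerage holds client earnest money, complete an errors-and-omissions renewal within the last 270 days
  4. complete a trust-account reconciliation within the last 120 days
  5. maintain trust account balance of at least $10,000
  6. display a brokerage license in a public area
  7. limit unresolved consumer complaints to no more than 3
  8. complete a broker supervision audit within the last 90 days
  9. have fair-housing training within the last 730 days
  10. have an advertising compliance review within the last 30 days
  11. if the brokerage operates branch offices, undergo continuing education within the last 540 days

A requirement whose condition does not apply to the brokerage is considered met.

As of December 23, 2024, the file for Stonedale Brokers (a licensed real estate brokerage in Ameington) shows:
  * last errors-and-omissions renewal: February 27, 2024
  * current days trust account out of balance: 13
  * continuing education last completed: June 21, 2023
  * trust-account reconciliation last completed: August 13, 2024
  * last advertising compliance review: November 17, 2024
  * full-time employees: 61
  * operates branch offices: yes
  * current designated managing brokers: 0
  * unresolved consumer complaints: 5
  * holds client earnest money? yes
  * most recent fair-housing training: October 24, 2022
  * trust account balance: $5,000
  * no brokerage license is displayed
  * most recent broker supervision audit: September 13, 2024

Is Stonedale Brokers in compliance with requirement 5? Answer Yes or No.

5. trust account balance $5,000 < $10,000 → not met

No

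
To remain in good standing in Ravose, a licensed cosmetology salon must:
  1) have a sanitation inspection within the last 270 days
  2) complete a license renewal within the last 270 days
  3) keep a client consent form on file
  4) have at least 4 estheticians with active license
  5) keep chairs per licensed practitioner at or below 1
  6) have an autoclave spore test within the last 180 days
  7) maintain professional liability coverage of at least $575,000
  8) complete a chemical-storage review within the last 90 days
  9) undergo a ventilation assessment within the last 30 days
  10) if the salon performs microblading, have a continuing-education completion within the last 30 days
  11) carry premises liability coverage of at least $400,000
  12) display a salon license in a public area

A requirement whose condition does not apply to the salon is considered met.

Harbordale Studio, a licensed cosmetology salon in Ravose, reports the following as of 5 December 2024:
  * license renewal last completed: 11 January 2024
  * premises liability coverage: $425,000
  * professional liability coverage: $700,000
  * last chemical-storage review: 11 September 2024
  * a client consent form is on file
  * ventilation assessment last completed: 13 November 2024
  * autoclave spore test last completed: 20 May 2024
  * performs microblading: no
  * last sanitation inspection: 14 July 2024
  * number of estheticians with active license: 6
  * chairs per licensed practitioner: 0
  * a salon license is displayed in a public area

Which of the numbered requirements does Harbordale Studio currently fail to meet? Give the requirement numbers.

2, 6

1. sanitation inspection 144 days ago vs limit 270 → met
2. license renewal 329 days ago vs limit 270 → not met
3. client consent form present → met
4. estheticians with active license 6 ≥ 4 → met
5. chairs per licensed practitioner 0 ≤ 1 → met
6. autoclave spore test 199 days ago vs limit 180 → not met
7. professional liability coverage $700,000 ≥ $575,000 → met
8. chemical-storage review 85 days ago vs limit 90 → met
9. ventilation assessment 22 days ago vs limit 30 → met
10. condition 'performs microblading' does not hold → requirement n/a → met
11. premises liability coverage $425,000 ≥ $400,000 → met
12. salon license present → met
Not met: 2, 6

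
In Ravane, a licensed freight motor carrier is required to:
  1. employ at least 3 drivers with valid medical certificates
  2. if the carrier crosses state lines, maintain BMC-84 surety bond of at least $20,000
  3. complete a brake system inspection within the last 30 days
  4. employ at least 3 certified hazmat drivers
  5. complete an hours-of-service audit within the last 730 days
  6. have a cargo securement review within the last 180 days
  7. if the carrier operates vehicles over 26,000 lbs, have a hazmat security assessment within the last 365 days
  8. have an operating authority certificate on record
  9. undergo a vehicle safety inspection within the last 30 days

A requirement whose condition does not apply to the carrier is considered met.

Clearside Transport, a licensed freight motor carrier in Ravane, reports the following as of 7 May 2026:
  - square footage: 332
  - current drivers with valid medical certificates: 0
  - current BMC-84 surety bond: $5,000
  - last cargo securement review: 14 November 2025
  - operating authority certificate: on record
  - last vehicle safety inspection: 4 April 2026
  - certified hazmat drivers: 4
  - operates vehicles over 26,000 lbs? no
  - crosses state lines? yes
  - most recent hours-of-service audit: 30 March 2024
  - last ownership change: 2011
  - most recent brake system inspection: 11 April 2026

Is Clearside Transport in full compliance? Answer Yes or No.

1. drivers with valid medical certificates 0 < 3 → not met
2. condition 'crosses state lines' holds; BMC-84 surety bond $5,000 < $20,000 → not met
3. brake system inspection 26 days ago vs limit 30 → met
4. certified hazmat drivers 4 ≥ 3 → met
5. hours-of-service audit 768 days ago vs limit 730 → not met
6. cargo securement review 174 days ago vs limit 180 → met
7. condition 'operates vehicles over 26,000 lbs' does not hold → requirement n/a → met
8. operating authority certificate present → met
9. vehicle safety inspection 33 days ago vs limit 30 → not met
Not met: 1, 2, 5, 9

No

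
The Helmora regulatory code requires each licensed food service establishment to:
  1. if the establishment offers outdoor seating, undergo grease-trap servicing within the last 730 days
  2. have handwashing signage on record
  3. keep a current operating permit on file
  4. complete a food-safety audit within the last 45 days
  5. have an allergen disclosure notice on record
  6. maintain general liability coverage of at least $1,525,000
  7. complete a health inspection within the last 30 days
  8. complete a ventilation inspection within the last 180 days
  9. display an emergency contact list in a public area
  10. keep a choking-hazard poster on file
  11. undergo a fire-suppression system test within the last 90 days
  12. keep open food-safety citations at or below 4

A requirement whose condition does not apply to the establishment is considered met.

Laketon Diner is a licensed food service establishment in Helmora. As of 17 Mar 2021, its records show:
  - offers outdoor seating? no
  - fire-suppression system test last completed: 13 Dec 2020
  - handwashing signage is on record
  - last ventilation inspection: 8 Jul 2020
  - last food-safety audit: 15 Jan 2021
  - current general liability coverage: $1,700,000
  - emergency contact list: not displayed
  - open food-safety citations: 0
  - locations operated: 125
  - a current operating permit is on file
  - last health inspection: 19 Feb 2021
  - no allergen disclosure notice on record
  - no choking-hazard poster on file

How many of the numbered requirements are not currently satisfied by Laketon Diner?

6

1. condition 'offers outdoor seating' does not hold → requirement n/a → met
2. handwashing signage present → met
3. current operating permit present → met
4. food-safety audit 61 days ago vs limit 45 → not met
5. allergen disclosure notice absent → not met
6. general liability coverage $1,700,000 ≥ $1,525,000 → met
7. health inspection 26 days ago vs limit 30 → met
8. ventilation inspection 252 days ago vs limit 180 → not met
9. emergency contact list absent → not met
10. choking-hazard poster absent → not met
11. fire-suppression system test 94 days ago vs limit 90 → not met
12. open food-safety citations 0 ≤ 4 → met
Not met: 6 of 12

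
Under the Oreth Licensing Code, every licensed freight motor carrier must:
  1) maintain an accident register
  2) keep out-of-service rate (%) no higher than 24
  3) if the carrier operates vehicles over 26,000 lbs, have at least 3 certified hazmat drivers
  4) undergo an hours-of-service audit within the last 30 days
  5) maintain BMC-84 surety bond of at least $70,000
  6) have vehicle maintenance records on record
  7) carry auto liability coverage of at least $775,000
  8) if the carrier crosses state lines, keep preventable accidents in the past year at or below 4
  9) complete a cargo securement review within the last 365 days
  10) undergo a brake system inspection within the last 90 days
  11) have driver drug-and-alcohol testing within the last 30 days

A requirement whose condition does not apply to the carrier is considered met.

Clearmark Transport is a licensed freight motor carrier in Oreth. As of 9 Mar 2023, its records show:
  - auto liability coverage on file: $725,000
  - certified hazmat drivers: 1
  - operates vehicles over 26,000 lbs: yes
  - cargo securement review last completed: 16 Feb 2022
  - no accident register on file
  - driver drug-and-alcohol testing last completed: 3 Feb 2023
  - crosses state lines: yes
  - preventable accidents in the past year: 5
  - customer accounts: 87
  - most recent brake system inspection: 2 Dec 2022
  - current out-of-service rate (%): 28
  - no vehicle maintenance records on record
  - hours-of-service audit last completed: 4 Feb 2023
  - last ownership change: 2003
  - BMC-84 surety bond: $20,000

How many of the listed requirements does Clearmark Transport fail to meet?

11

1. accident register absent → not met
2. out-of-service rate (%) 28 > 24 → not met
3. condition 'operates vehicles over 26,000 lbs' holds; certified hazmat drivers 1 < 3 → not met
4. hours-of-service audit 33 days ago vs limit 30 → not met
5. BMC-84 surety bond $20,000 < $70,000 → not met
6. vehicle maintenance records absent → not met
7. auto liability coverage $725,000 < $775,000 → not met
8. condition 'crosses state lines' holds; preventable accidents in the past year 5 > 4 → not met
9. cargo securement review 386 days ago vs limit 365 → not met
10. brake system inspection 97 days ago vs limit 90 → not met
11. driver drug-and-alcohol testing 34 days ago vs limit 30 → not met
Not met: 11 of 11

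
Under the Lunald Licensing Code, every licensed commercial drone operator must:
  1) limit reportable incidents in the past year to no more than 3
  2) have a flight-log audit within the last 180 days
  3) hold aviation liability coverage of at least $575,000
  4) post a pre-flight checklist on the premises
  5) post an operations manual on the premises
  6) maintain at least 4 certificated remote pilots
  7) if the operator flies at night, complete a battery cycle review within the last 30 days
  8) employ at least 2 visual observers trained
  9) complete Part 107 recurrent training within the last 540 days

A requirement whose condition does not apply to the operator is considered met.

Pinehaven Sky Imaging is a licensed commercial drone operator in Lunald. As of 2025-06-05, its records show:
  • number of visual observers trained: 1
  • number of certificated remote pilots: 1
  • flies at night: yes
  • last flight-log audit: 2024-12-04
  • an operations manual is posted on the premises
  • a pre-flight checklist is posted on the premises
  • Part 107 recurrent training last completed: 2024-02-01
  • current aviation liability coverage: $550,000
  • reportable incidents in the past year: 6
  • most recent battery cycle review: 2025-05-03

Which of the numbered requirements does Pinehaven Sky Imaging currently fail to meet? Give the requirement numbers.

1. reportable incidents in the past year 6 > 3 → not met
2. flight-log audit 183 days ago vs limit 180 → not met
3. aviation liability coverage $550,000 < $575,000 → not met
4. pre-flight checklist present → met
5. operations manual present → met
6. certificated remote pilots 1 < 4 → not met
7. condition 'flies at night' holds; battery cycle review 33 days ago vs limit 30 → not met
8. visual observers trained 1 < 2 → not met
9. Part 107 recurrent training 490 days ago vs limit 540 → met
Not met: 1, 2, 3, 6, 7, 8

1, 2, 3, 6, 7, 8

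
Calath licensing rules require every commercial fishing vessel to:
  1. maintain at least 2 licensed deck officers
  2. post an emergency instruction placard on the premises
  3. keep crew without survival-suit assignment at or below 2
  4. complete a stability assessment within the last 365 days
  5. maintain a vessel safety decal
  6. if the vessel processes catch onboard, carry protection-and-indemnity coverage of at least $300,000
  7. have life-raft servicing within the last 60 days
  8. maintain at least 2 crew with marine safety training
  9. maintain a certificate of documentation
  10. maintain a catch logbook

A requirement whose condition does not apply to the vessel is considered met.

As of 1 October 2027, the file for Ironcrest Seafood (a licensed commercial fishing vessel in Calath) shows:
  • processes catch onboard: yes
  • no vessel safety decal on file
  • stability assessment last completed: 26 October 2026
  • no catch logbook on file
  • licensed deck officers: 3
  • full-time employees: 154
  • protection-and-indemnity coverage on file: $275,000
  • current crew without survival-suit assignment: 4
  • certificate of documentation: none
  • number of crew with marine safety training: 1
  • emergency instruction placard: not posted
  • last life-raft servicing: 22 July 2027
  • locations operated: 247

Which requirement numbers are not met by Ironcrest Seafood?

2, 3, 5, 6, 7, 8, 9, 10

1. licensed deck officers 3 ≥ 2 → met
2. emergency instruction placard absent → not met
3. crew without survival-suit assignment 4 > 2 → not met
4. stability assessment 340 days ago vs limit 365 → met
5. vessel safety decal absent → not met
6. condition 'processes catch onboard' holds; protection-and-indemnity coverage $275,000 < $300,000 → not met
7. life-raft servicing 71 days ago vs limit 60 → not met
8. crew with marine safety training 1 < 2 → not met
9. certificate of documentation absent → not met
10. catch logbook absent → not met
Not met: 2, 3, 5, 6, 7, 8, 9, 10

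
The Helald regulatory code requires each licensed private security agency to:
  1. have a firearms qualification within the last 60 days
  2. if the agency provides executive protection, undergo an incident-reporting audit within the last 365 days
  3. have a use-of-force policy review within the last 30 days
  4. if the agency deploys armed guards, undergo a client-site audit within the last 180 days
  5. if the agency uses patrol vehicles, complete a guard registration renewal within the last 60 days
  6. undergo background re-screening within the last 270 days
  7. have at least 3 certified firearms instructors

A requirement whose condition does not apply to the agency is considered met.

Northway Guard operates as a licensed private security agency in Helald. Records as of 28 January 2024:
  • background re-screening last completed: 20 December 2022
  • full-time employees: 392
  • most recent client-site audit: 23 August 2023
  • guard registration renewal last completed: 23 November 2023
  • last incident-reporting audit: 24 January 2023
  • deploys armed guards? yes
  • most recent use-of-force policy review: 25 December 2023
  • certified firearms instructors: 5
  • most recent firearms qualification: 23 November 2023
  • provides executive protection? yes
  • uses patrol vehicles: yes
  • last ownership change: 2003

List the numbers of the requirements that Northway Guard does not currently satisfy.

1, 2, 3, 5, 6

1. firearms qualification 66 days ago vs limit 60 → not met
2. condition 'provides executive protection' holds; incident-reporting audit 369 days ago vs limit 365 → not met
3. use-of-force policy review 34 days ago vs limit 30 → not met
4. condition 'deploys armed guards' holds; client-site audit 158 days ago vs limit 180 → met
5. condition 'uses patrol vehicles' holds; guard registration renewal 66 days ago vs limit 60 → not met
6. background re-screening 404 days ago vs limit 270 → not met
7. certified firearms instructors 5 ≥ 3 → met
Not met: 1, 2, 3, 5, 6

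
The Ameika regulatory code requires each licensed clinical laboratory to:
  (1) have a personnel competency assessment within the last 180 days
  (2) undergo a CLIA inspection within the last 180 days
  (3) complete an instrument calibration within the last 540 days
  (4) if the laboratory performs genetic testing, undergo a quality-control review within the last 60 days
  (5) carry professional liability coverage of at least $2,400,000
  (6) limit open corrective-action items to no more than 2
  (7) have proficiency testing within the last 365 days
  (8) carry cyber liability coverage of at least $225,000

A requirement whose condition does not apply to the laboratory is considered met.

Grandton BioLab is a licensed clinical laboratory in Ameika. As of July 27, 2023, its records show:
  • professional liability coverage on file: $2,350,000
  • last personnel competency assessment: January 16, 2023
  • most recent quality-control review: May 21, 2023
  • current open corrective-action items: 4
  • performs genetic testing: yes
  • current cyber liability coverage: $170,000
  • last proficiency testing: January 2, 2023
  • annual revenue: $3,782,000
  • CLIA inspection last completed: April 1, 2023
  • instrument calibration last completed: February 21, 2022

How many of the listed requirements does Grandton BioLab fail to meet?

5

1. personnel competency assessment 192 days ago vs limit 180 → not met
2. CLIA inspection 117 days ago vs limit 180 → met
3. instrument calibration 521 days ago vs limit 540 → met
4. condition 'performs genetic testing' holds; quality-control review 67 days ago vs limit 60 → not met
5. professional liability coverage $2,350,000 < $2,400,000 → not met
6. open corrective-action items 4 > 2 → not met
7. proficiency testing 206 days ago vs limit 365 → met
8. cyber liability coverage $170,000 < $225,000 → not met
Not met: 5 of 8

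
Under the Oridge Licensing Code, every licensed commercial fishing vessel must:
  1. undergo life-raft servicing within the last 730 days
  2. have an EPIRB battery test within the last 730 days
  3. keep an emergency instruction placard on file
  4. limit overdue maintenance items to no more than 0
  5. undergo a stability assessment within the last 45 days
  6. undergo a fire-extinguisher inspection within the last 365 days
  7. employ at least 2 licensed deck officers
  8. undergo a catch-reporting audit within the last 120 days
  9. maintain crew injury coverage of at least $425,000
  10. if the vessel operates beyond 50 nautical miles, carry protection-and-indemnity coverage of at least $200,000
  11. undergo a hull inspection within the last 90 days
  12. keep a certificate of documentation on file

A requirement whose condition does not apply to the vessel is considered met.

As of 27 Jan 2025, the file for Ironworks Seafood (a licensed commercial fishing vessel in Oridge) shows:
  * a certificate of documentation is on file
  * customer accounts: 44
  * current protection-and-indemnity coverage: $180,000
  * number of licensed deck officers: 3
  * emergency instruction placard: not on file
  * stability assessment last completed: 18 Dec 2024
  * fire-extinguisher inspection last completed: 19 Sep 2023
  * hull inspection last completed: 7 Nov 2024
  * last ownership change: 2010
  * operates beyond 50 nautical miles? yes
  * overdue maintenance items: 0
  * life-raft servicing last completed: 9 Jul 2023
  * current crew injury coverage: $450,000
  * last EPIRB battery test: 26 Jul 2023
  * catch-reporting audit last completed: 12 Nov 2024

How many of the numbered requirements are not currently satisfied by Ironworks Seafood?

1. life-raft servicing 568 days ago vs limit 730 → met
2. EPIRB battery test 551 days ago vs limit 730 → met
3. emergency instruction placard absent → not met
4. overdue maintenance items 0 ≤ 0 → met
5. stability assessment 40 days ago vs limit 45 → met
6. fire-extinguisher inspection 496 days ago vs limit 365 → not met
7. licensed deck officers 3 ≥ 2 → met
8. catch-reporting audit 76 days ago vs limit 120 → met
9. crew injury coverage $450,000 ≥ $425,000 → met
10. condition 'operates beyond 50 nautical miles' holds; protection-and-indemnity coverage $180,000 < $200,000 → not met
11. hull inspection 81 days ago vs limit 90 → met
12. certificate of documentation present → met
Not met: 3 of 12

3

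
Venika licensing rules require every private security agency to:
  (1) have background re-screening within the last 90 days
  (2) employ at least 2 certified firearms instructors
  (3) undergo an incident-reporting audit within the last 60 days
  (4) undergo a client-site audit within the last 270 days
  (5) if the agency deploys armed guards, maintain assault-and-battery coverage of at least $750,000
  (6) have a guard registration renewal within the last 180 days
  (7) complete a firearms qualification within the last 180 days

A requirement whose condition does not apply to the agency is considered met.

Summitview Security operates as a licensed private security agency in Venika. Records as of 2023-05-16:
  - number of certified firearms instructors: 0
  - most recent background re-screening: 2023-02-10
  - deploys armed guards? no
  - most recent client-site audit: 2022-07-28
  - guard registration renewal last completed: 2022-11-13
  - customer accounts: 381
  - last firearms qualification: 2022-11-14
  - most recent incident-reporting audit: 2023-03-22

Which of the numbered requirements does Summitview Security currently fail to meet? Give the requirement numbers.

1. background re-screening 95 days ago vs limit 90 → not met
2. certified firearms instructors 0 < 2 → not met
3. incident-reporting audit 55 days ago vs limit 60 → met
4. client-site audit 292 days ago vs limit 270 → not met
5. condition 'deploys armed guards' does not hold → requirement n/a → met
6. guard registration renewal 184 days ago vs limit 180 → not met
7. firearms qualification 183 days ago vs limit 180 → not met
Not met: 1, 2, 4, 6, 7

1, 2, 4, 6, 7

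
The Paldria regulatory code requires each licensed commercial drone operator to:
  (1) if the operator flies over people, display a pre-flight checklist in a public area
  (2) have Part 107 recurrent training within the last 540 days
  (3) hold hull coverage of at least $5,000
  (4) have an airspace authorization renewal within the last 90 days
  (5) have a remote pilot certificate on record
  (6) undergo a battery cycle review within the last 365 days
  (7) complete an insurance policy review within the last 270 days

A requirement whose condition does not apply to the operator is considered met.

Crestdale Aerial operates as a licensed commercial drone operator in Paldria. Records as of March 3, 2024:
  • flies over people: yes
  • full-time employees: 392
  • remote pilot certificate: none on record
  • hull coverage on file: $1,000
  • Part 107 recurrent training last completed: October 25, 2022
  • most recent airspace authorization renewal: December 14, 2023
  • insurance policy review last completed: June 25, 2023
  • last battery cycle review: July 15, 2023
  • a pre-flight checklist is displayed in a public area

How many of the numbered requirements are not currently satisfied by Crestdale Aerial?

2

1. condition 'flies over people' holds; pre-flight checklist present → met
2. Part 107 recurrent training 495 days ago vs limit 540 → met
3. hull coverage $1,000 < $5,000 → not met
4. airspace authorization renewal 80 days ago vs limit 90 → met
5. remote pilot certificate absent → not met
6. battery cycle review 232 days ago vs limit 365 → met
7. insurance policy review 252 days ago vs limit 270 → met
Not met: 2 of 7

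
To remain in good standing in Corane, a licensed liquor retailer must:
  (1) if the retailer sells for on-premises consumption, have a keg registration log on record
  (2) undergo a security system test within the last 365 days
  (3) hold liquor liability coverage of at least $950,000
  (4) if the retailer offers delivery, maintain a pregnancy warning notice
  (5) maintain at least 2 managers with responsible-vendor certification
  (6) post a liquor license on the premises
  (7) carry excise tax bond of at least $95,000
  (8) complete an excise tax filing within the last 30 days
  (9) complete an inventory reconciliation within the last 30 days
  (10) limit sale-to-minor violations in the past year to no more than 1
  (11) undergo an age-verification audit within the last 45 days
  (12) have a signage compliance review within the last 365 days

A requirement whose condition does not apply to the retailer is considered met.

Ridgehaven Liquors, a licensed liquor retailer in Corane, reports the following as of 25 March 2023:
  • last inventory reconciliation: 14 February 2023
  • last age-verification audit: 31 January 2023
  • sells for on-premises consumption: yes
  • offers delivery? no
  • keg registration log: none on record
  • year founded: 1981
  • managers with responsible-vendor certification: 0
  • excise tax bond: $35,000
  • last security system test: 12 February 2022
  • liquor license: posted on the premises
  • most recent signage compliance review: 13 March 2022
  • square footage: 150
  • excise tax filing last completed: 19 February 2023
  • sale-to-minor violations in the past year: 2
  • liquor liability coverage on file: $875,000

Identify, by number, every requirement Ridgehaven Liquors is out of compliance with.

1, 2, 3, 5, 7, 8, 9, 10, 11, 12

1. condition 'sells for on-premises consumption' holds; keg registration log absent → not met
2. security system test 406 days ago vs limit 365 → not met
3. liquor liability coverage $875,000 < $950,000 → not met
4. condition 'offers delivery' does not hold → requirement n/a → met
5. managers with responsible-vendor certification 0 < 2 → not met
6. liquor license present → met
7. excise tax bond $35,000 < $95,000 → not met
8. excise tax filing 34 days ago vs limit 30 → not met
9. inventory reconciliation 39 days ago vs limit 30 → not met
10. sale-to-minor violations in the past year 2 > 1 → not met
11. age-verification audit 53 days ago vs limit 45 → not met
12. signage compliance review 377 days ago vs limit 365 → not met
Not met: 1, 2, 3, 5, 7, 8, 9, 10, 11, 12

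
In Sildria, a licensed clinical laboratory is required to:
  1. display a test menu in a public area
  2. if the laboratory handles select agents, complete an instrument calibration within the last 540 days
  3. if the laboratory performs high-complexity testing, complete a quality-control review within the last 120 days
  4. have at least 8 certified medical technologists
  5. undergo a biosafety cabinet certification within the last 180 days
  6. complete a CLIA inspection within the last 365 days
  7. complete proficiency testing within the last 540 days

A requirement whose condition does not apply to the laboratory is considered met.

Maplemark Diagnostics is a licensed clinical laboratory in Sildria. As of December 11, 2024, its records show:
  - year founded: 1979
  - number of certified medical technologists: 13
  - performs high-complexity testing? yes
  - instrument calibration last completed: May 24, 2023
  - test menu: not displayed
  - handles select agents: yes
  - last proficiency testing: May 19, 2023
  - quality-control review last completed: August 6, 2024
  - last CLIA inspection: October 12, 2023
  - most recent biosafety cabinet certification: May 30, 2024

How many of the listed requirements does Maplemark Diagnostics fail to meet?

1. test menu absent → not met
2. condition 'handles select agents' holds; instrument calibration 567 days ago vs limit 540 → not met
3. condition 'performs high-complexity testing' holds; quality-control review 127 days ago vs limit 120 → not met
4. certified medical technologists 13 ≥ 8 → met
5. biosafety cabinet certification 195 days ago vs limit 180 → not met
6. CLIA inspection 426 days ago vs limit 365 → not met
7. proficiency testing 572 days ago vs limit 540 → not met
Not met: 6 of 7

6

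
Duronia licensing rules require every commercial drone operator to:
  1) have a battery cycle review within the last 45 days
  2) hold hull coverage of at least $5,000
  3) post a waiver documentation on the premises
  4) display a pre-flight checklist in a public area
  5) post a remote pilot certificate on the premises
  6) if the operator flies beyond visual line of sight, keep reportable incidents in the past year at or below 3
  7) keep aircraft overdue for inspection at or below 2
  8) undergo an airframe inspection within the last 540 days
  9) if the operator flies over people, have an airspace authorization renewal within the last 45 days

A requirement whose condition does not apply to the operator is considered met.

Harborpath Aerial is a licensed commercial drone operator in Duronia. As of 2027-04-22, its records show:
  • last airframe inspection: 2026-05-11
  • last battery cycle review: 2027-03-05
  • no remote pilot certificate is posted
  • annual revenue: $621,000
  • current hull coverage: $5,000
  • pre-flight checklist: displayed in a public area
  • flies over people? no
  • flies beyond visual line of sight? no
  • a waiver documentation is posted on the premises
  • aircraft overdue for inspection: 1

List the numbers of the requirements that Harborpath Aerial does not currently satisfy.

1, 5

1. battery cycle review 48 days ago vs limit 45 → not met
2. hull coverage $5,000 ≥ $5,000 → met
3. waiver documentation present → met
4. pre-flight checklist present → met
5. remote pilot certificate absent → not met
6. condition 'flies beyond visual line of sight' does not hold → requirement n/a → met
7. aircraft overdue for inspection 1 ≤ 2 → met
8. airframe inspection 346 days ago vs limit 540 → met
9. condition 'flies over people' does not hold → requirement n/a → met
Not met: 1, 5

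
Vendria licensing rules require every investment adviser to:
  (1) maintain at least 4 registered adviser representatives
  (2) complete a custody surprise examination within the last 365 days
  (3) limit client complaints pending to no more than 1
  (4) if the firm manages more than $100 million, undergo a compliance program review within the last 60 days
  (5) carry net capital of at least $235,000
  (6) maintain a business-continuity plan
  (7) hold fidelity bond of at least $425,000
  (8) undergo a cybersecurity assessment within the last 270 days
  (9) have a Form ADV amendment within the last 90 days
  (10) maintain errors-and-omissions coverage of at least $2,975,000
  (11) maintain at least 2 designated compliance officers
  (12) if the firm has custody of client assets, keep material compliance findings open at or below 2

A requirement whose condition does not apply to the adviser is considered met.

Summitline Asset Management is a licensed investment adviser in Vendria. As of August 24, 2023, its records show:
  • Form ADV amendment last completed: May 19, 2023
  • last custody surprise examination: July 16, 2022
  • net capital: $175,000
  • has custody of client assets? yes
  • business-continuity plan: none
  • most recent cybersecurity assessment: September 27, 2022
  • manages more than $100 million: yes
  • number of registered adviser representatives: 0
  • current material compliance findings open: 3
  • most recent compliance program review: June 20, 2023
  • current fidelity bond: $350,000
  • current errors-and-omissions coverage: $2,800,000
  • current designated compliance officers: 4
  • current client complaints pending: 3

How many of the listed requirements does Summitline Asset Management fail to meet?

11

1. registered adviser representatives 0 < 4 → not met
2. custody surprise examination 404 days ago vs limit 365 → not met
3. client complaints pending 3 > 1 → not met
4. condition 'manages more than $100 million' holds; compliance program review 65 days ago vs limit 60 → not met
5. net capital $175,000 < $235,000 → not met
6. business-continuity plan absent → not met
7. fidelity bond $350,000 < $425,000 → not met
8. cybersecurity assessment 331 days ago vs limit 270 → not met
9. Form ADV amendment 97 days ago vs limit 90 → not met
10. errors-and-omissions coverage $2,800,000 < $2,975,000 → not met
11. designated compliance officers 4 ≥ 2 → met
12. condition 'has custody of client assets' holds; material compliance findings open 3 > 2 → not met
Not met: 11 of 12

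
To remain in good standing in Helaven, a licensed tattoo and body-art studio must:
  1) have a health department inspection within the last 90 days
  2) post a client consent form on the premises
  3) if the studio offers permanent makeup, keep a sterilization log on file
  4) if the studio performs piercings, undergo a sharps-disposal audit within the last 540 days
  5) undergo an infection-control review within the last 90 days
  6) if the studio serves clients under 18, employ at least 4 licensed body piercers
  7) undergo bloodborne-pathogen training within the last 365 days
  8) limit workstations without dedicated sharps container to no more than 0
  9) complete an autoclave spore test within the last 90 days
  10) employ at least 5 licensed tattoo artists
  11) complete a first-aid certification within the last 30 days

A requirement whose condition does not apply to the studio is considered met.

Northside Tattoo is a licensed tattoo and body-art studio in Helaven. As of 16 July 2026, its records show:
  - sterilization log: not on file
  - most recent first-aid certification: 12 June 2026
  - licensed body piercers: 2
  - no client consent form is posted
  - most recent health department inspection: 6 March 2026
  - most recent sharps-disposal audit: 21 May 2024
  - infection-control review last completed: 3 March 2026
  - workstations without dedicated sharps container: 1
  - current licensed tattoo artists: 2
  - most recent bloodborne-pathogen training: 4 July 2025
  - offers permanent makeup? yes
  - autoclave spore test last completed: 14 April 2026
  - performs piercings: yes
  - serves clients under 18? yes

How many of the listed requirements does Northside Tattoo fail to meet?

11

1. health department inspection 132 days ago vs limit 90 → not met
2. client consent form absent → not met
3. condition 'offers permanent makeup' holds; sterilization log absent → not met
4. condition 'performs piercings' holds; sharps-disposal audit 786 days ago vs limit 540 → not met
5. infection-control review 135 days ago vs limit 90 → not met
6. condition 'serves clients under 18' holds; licensed body piercers 2 < 4 → not met
7. bloodborne-pathogen training 377 days ago vs limit 365 → not met
8. workstations without dedicated sharps container 1 > 0 → not met
9. autoclave spore test 93 days ago vs limit 90 → not met
10. licensed tattoo artists 2 < 5 → not met
11. first-aid certification 34 days ago vs limit 30 → not met
Not met: 11 of 11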